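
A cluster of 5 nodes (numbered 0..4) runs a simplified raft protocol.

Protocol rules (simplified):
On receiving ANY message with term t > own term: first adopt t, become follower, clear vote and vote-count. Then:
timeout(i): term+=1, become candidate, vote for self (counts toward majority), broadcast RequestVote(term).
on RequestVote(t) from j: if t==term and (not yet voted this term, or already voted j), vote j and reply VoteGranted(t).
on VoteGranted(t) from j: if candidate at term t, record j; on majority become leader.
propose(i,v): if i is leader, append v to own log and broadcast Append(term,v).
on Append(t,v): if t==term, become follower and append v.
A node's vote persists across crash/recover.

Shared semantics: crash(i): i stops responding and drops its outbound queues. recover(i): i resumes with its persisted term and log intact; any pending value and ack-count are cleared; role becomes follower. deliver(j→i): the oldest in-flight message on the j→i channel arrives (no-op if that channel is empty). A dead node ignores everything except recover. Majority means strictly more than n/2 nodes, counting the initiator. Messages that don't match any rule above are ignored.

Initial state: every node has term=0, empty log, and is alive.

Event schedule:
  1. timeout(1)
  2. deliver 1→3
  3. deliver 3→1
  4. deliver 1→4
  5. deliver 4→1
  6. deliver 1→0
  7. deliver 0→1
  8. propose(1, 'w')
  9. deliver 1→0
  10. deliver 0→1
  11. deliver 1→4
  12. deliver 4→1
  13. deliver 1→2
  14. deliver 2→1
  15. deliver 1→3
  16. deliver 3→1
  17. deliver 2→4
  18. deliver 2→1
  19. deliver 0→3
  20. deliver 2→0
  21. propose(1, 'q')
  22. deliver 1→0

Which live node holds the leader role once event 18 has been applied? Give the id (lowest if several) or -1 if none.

[1] timeout(1) → N1(cand t1 [-])
[2] deliver 1→3 → N3(foll t1 [-])
[3] deliver 3→1 → ∅
[4] deliver 1→4 → N4(foll t1 [-])
[5] deliver 4→1 → N1(lead t1 [-])
[6] deliver 1→0 → N0(foll t1 [-])
[7] deliver 0→1 → ∅
[8] propose(1,'w') → N1(lead t1 [w])
[9] deliver 1→0 → N0(foll t1 [w])
[10] deliver 0→1 → ∅
[11] deliver 1→4 → N4(foll t1 [w])
[12] deliver 4→1 → ∅
[13] deliver 1→2 → N2(foll t1 [-])
[14] deliver 2→1 → ∅
[15] deliver 1→3 → N3(foll t1 [w])
[16] deliver 3→1 → ∅
[17] deliver 2→4 → ∅
[18] deliver 2→1 → ∅

1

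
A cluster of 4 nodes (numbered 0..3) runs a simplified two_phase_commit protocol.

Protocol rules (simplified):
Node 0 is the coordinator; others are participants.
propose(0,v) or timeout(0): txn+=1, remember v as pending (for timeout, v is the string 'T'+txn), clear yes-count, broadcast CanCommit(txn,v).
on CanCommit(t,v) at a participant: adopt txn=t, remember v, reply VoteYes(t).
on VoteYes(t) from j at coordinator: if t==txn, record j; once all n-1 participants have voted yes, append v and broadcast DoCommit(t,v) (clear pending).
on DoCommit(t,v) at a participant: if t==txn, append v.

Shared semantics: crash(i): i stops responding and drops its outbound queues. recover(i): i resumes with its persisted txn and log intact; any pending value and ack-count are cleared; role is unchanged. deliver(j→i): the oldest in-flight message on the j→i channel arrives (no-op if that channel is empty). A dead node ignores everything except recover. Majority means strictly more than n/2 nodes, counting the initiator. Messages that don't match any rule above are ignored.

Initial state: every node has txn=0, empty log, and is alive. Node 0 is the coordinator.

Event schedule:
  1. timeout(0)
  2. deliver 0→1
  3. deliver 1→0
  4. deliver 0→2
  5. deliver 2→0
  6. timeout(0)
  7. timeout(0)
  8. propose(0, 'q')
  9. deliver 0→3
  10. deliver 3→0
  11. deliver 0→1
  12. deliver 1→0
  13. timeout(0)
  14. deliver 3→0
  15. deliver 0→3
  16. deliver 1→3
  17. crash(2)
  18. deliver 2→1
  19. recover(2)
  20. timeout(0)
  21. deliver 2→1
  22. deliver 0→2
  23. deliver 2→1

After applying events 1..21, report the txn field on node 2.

1

step 1 timeout(0): 0={coor,t=1,log=-}
step 2 deliver 0→1: 1={part,t=1,log=-}
step 3 deliver 1→0: —
step 4 deliver 0→2: 2={part,t=1,log=-}
step 5 deliver 2→0: —
step 6 timeout(0): 0={coor,t=2,log=-}
step 7 timeout(0): 0={coor,t=3,log=-}
step 8 propose(0,'q'): 0={coor,t=4,log=-}
step 9 deliver 0→3: 3={part,t=1,log=-}
step 10 deliver 3→0: —
step 11 deliver 0→1: 1={part,t=2,log=-}
step 12 deliver 1→0: —
step 13 timeout(0): 0={coor,t=5,log=-}
step 14 deliver 3→0: —
step 15 deliver 0→3: 3={part,t=2,log=-}
step 16 deliver 1→3: —
step 17 crash(2): 2={✗part,t=1,log=-}
step 18 deliver 2→1: —
step 19 recover(2): 2={part,t=1,log=-}
step 20 timeout(0): 0={coor,t=6,log=-}
step 21 deliver 2→1: —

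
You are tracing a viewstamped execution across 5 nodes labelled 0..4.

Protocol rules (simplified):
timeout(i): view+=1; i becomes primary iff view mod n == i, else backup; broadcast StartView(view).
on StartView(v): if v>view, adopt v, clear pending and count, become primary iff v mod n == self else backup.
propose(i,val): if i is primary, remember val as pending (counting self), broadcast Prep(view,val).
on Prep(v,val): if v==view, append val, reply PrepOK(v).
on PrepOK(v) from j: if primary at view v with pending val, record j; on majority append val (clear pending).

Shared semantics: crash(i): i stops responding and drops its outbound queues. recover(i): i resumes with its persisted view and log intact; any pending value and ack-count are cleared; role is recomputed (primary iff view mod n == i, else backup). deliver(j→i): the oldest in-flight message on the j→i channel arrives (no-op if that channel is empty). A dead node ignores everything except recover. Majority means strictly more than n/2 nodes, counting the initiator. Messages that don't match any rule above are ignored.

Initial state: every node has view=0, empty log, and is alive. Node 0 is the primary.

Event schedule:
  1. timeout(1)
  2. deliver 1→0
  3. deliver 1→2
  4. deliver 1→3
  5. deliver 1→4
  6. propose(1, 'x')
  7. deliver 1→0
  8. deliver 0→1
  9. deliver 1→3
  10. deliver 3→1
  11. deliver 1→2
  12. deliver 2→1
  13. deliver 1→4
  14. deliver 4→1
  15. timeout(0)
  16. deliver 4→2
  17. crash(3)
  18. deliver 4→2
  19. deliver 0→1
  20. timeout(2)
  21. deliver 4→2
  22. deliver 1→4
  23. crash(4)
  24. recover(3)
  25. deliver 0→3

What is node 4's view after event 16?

e1 timeout(1): 1[prim,v=1,-]
e2 deliver 1→0: 0[back,v=1,-]
e3 deliver 1→2: 2[back,v=1,-]
e4 deliver 1→3: 3[back,v=1,-]
e5 deliver 1→4: 4[back,v=1,-]
e6 propose(1,'x'): ·
e7 deliver 1→0: 0[back,v=1,x]
e8 deliver 0→1: ·
e9 deliver 1→3: 3[back,v=1,x]
e10 deliver 3→1: 1[prim,v=1,x]
e11 deliver 1→2: 2[back,v=1,x]
e12 deliver 2→1: ·
e13 deliver 1→4: 4[back,v=1,x]
e14 deliver 4→1: ·
e15 timeout(0): 0[back,v=2,x]
e16 deliver 4→2: ·

1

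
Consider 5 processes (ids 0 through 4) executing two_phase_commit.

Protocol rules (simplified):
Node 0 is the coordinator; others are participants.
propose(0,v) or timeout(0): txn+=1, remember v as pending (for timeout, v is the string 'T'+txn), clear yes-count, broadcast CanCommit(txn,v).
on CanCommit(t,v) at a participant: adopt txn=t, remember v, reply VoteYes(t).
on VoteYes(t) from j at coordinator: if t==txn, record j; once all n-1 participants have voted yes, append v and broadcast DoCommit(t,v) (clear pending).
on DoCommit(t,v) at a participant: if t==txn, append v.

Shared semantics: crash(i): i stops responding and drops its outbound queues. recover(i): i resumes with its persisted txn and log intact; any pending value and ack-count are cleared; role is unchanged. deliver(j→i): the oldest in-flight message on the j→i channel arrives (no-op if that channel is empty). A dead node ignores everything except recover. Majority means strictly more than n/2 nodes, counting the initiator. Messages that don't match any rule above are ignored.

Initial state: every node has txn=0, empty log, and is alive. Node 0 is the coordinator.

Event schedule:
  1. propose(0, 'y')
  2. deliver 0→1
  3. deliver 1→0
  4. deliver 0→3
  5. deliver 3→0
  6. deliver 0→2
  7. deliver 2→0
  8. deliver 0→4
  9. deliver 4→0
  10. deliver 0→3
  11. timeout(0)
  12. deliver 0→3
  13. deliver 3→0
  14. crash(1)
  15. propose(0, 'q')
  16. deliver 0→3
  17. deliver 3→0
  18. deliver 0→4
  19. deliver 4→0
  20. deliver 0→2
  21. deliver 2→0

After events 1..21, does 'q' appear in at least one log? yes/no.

no

[1] propose(0,'y') → N0(coor t1 [-])
[2] deliver 0→1 → N1(part t1 [-])
[3] deliver 1→0 → ∅
[4] deliver 0→3 → N3(part t1 [-])
[5] deliver 3→0 → ∅
[6] deliver 0→2 → N2(part t1 [-])
[7] deliver 2→0 → ∅
[8] deliver 0→4 → N4(part t1 [-])
[9] deliver 4→0 → N0(coor t1 [y])
[10] deliver 0→3 → N3(part t1 [y])
[11] timeout(0) → N0(coor t2 [y])
[12] deliver 0→3 → N3(part t2 [y])
[13] deliver 3→0 → ∅
[14] crash(1) → N1(✗part t1 [-])
[15] propose(0,'q') → N0(coor t3 [y])
[16] deliver 0→3 → N3(part t3 [y])
[17] deliver 3→0 → ∅
[18] deliver 0→4 → N4(part t1 [y])
[19] deliver 4→0 → ∅
[20] deliver 0→2 → N2(part t1 [y])
[21] deliver 2→0 → ∅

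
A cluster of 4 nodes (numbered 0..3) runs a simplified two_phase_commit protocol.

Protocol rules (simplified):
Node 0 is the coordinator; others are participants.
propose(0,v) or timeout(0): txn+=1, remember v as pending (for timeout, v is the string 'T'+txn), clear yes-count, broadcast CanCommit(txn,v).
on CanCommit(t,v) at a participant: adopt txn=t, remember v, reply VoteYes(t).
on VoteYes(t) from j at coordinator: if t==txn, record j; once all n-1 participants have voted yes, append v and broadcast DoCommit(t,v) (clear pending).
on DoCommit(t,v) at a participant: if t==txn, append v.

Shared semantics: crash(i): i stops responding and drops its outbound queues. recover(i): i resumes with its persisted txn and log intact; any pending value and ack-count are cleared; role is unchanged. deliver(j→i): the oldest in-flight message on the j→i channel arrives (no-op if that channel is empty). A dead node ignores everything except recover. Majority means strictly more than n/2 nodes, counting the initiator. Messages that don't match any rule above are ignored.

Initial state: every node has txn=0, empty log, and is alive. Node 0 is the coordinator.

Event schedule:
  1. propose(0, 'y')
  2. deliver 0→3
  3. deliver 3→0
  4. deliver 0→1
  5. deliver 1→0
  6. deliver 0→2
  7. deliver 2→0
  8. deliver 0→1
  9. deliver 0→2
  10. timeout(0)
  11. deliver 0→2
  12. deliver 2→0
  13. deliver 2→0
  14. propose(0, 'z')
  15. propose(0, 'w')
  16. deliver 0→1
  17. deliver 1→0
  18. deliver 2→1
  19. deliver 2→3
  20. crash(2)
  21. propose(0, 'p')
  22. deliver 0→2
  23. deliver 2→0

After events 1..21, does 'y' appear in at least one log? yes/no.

[1] propose(0,'y') → N0(coor t1 [-])
[2] deliver 0→3 → N3(part t1 [-])
[3] deliver 3→0 → ∅
[4] deliver 0→1 → N1(part t1 [-])
[5] deliver 1→0 → ∅
[6] deliver 0→2 → N2(part t1 [-])
[7] deliver 2→0 → N0(coor t1 [y])
[8] deliver 0→1 → N1(part t1 [y])
[9] deliver 0→2 → N2(part t1 [y])
[10] timeout(0) → N0(coor t2 [y])
[11] deliver 0→2 → N2(part t2 [y])
[12] deliver 2→0 → ∅
[13] deliver 2→0 → ∅
[14] propose(0,'z') → N0(coor t3 [y])
[15] propose(0,'w') → N0(coor t4 [y])
[16] deliver 0→1 → N1(part t2 [y])
[17] deliver 1→0 → ∅
[18] deliver 2→1 → ∅
[19] deliver 2→3 → ∅
[20] crash(2) → N2(✗part t2 [y])
[21] propose(0,'p') → N0(coor t5 [y])

yes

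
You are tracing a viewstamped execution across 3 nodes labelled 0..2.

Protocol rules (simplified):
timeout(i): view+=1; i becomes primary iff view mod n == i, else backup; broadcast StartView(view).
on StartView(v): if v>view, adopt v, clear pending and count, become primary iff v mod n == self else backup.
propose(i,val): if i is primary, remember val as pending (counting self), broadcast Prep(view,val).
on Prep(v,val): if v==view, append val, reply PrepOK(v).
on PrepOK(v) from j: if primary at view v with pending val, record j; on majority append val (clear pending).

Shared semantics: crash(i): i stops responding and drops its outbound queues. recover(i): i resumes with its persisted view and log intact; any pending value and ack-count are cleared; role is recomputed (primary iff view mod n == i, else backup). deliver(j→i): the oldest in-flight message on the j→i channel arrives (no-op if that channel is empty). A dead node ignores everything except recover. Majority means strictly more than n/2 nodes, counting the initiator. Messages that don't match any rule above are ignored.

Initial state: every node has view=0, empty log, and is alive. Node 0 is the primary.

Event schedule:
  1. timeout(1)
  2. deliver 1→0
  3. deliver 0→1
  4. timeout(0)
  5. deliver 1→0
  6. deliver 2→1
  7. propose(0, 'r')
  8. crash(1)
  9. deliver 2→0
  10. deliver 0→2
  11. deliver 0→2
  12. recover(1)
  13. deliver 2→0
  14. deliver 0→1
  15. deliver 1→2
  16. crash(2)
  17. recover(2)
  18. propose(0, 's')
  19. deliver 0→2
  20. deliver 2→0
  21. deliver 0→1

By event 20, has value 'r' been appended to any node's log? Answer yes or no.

step 1 timeout(1): 1={prim,v=1,log=-}
step 2 deliver 1→0: 0={back,v=1,log=-}
step 3 deliver 0→1: —
step 4 timeout(0): 0={back,v=2,log=-}
step 5 deliver 1→0: —
step 6 deliver 2→1: —
step 7 propose(0,'r'): —
step 8 crash(1): 1={✗prim,v=1,log=-}
step 9 deliver 2→0: —
step 10 deliver 0→2: 2={prim,v=2,log=-}
step 11 deliver 0→2: —
step 12 recover(1): 1={prim,v=1,log=-}
step 13 deliver 2→0: —
step 14 deliver 0→1: 1={back,v=2,log=-}
step 15 deliver 1→2: —
step 16 crash(2): 2={✗prim,v=2,log=-}
step 17 recover(2): 2={prim,v=2,log=-}
step 18 propose(0,'s'): —
step 19 deliver 0→2: —
step 20 deliver 2→0: —

no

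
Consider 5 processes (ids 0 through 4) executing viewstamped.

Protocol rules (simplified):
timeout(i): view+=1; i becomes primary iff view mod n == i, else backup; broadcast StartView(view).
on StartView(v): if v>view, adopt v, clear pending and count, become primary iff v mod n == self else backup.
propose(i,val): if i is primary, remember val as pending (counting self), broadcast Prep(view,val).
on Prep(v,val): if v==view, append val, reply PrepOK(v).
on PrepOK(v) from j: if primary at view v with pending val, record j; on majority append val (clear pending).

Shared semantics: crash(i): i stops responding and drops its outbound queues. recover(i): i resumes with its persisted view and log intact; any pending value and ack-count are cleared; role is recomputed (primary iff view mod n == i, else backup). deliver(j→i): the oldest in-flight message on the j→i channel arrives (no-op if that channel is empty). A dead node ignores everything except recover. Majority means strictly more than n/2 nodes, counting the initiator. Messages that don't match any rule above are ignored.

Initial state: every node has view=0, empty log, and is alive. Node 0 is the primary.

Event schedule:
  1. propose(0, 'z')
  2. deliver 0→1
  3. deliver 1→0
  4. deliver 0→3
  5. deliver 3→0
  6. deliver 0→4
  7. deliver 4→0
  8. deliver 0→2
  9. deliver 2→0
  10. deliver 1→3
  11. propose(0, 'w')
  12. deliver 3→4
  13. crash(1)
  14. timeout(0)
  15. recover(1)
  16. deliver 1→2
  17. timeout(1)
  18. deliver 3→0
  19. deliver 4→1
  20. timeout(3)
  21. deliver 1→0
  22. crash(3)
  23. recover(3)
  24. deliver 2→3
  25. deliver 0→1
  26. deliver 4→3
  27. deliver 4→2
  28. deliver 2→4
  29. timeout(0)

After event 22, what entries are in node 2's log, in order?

z

step 1 propose(0,'z'): —
step 2 deliver 0→1: 1={back,v=0,log=z}
step 3 deliver 1→0: —
step 4 deliver 0→3: 3={back,v=0,log=z}
step 5 deliver 3→0: 0={prim,v=0,log=z}
step 6 deliver 0→4: 4={back,v=0,log=z}
step 7 deliver 4→0: —
step 8 deliver 0→2: 2={back,v=0,log=z}
step 9 deliver 2→0: —
step 10 deliver 1→3: —
step 11 propose(0,'w'): —
step 12 deliver 3→4: —
step 13 crash(1): 1={✗back,v=0,log=z}
step 14 timeout(0): 0={back,v=1,log=z}
step 15 recover(1): 1={back,v=0,log=z}
step 16 deliver 1→2: —
step 17 timeout(1): 1={prim,v=1,log=z}
step 18 deliver 3→0: —
step 19 deliver 4→1: —
step 20 timeout(3): 3={back,v=1,log=z}
step 21 deliver 1→0: —
step 22 crash(3): 3={✗back,v=1,log=z}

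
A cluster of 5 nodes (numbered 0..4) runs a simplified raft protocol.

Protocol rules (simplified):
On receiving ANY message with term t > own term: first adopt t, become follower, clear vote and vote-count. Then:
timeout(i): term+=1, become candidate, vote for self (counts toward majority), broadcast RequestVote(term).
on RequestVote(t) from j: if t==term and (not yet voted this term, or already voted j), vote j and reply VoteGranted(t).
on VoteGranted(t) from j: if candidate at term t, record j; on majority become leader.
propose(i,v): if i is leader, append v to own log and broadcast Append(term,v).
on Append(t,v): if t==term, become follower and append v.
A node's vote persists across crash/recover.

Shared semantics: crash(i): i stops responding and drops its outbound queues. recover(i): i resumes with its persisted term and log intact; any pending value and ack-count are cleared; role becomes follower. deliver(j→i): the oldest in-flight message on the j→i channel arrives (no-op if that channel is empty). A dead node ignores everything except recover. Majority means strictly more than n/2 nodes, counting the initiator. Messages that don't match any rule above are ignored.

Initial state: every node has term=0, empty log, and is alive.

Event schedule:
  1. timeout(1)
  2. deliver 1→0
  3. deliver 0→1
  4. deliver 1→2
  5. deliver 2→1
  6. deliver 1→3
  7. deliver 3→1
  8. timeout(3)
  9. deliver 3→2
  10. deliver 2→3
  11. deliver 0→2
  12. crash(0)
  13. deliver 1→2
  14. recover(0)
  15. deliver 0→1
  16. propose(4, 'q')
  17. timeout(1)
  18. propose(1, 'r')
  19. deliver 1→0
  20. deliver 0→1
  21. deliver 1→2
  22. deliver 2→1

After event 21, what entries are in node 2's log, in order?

empty

e1 timeout(1): 1[cand,t=1,-]
e2 deliver 1→0: 0[foll,t=1,-]
e3 deliver 0→1: ·
e4 deliver 1→2: 2[foll,t=1,-]
e5 deliver 2→1: 1[lead,t=1,-]
e6 deliver 1→3: 3[foll,t=1,-]
e7 deliver 3→1: ·
e8 timeout(3): 3[cand,t=2,-]
e9 deliver 3→2: 2[foll,t=2,-]
e10 deliver 2→3: ·
e11 deliver 0→2: ·
e12 crash(0): 0[✗foll,t=1,-]
e13 deliver 1→2: ·
e14 recover(0): 0[foll,t=1,-]
e15 deliver 0→1: ·
e16 propose(4,'q'): ·
e17 timeout(1): 1[cand,t=2,-]
e18 propose(1,'r'): ·
e19 deliver 1→0: 0[foll,t=2,-]
e20 deliver 0→1: ·
e21 deliver 1→2: ·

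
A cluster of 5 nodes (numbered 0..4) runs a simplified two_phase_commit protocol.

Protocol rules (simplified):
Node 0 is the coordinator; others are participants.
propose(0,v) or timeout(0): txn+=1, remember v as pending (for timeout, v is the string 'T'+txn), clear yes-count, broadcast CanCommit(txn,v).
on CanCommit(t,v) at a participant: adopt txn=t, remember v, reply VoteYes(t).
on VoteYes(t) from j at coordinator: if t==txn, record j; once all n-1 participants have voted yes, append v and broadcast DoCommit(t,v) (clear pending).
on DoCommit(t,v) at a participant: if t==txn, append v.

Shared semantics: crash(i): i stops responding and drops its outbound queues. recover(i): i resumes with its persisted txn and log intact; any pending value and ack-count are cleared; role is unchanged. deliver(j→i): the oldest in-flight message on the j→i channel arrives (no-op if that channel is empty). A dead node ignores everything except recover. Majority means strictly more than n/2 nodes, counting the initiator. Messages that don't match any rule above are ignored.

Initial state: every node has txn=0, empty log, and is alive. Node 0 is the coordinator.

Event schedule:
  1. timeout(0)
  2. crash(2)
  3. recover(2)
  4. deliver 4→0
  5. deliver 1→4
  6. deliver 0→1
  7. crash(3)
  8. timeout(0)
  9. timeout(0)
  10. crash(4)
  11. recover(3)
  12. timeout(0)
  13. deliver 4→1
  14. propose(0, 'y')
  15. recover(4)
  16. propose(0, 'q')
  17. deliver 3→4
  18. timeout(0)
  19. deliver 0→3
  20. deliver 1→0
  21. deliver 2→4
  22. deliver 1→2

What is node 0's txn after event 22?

7

[1] timeout(0) → N0(coor t1 [-])
[2] crash(2) → N2(✗part t0 [-])
[3] recover(2) → N2(part t0 [-])
[4] deliver 4→0 → ∅
[5] deliver 1→4 → ∅
[6] deliver 0→1 → N1(part t1 [-])
[7] crash(3) → N3(✗part t0 [-])
[8] timeout(0) → N0(coor t2 [-])
[9] timeout(0) → N0(coor t3 [-])
[10] crash(4) → N4(✗part t0 [-])
[11] recover(3) → N3(part t0 [-])
[12] timeout(0) → N0(coor t4 [-])
[13] deliver 4→1 → ∅
[14] propose(0,'y') → N0(coor t5 [-])
[15] recover(4) → N4(part t0 [-])
[16] propose(0,'q') → N0(coor t6 [-])
[17] deliver 3→4 → ∅
[18] timeout(0) → N0(coor t7 [-])
[19] deliver 0→3 → N3(part t1 [-])
[20] deliver 1→0 → ∅
[21] deliver 2→4 → ∅
[22] deliver 1→2 → ∅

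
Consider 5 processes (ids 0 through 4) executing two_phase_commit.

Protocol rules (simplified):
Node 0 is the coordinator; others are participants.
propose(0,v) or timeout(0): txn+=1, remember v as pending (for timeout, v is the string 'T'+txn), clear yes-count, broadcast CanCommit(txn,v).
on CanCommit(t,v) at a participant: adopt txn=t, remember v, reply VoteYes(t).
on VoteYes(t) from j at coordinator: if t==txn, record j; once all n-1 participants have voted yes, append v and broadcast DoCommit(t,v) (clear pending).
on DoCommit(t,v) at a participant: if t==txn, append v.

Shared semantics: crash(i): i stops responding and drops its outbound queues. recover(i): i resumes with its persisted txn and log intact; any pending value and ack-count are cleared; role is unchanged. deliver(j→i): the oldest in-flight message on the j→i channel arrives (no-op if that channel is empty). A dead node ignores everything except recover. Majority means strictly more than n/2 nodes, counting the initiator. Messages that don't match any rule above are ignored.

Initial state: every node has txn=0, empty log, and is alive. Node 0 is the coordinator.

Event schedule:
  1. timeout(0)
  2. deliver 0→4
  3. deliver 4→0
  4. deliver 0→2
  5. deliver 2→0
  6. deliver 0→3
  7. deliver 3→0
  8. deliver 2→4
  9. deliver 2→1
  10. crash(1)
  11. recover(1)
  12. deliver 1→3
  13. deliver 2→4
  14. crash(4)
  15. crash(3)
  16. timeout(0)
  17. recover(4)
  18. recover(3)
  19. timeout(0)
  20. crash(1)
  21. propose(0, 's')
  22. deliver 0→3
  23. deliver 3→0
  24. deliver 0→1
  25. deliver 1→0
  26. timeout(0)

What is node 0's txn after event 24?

4

e1 timeout(0): 0[coor,t=1,-]
e2 deliver 0→4: 4[part,t=1,-]
e3 deliver 4→0: ·
e4 deliver 0→2: 2[part,t=1,-]
e5 deliver 2→0: ·
e6 deliver 0→3: 3[part,t=1,-]
e7 deliver 3→0: ·
e8 deliver 2→4: ·
e9 deliver 2→1: ·
e10 crash(1): 1[✗part,t=0,-]
e11 recover(1): 1[part,t=0,-]
e12 deliver 1→3: ·
e13 deliver 2→4: ·
e14 crash(4): 4[✗part,t=1,-]
e15 crash(3): 3[✗part,t=1,-]
e16 timeout(0): 0[coor,t=2,-]
e17 recover(4): 4[part,t=1,-]
e18 recover(3): 3[part,t=1,-]
e19 timeout(0): 0[coor,t=3,-]
e20 crash(1): 1[✗part,t=0,-]
e21 propose(0,'s'): 0[coor,t=4,-]
e22 deliver 0→3: 3[part,t=2,-]
e23 deliver 3→0: ·
e24 deliver 0→1: ·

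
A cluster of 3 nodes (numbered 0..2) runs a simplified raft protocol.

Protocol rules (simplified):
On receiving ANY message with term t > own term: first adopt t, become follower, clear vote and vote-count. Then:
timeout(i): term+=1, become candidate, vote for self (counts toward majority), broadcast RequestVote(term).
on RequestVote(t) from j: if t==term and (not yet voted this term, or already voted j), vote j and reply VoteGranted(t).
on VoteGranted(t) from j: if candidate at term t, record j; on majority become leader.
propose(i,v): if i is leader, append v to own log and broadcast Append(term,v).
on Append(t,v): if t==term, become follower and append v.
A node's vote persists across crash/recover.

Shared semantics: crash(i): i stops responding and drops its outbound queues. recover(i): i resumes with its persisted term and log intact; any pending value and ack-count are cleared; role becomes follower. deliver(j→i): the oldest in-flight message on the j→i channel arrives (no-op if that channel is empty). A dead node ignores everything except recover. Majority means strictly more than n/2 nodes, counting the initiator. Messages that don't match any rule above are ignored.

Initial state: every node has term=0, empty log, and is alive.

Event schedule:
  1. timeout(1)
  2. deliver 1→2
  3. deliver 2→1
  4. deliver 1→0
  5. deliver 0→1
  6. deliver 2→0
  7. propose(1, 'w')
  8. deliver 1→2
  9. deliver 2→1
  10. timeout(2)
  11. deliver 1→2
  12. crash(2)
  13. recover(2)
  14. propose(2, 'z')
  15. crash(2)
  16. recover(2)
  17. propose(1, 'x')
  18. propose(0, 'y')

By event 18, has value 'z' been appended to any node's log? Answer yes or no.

no

[1] timeout(1) → N1(cand t1 [-])
[2] deliver 1→2 → N2(foll t1 [-])
[3] deliver 2→1 → N1(lead t1 [-])
[4] deliver 1→0 → N0(foll t1 [-])
[5] deliver 0→1 → ∅
[6] deliver 2→0 → ∅
[7] propose(1,'w') → N1(lead t1 [w])
[8] deliver 1→2 → N2(foll t1 [w])
[9] deliver 2→1 → ∅
[10] timeout(2) → N2(cand t2 [w])
[11] deliver 1→2 → ∅
[12] crash(2) → N2(✗cand t2 [w])
[13] recover(2) → N2(foll t2 [w])
[14] propose(2,'z') → ∅
[15] crash(2) → N2(✗foll t2 [w])
[16] recover(2) → N2(foll t2 [w])
[17] propose(1,'x') → N1(lead t1 [w,x])
[18] propose(0,'y') → ∅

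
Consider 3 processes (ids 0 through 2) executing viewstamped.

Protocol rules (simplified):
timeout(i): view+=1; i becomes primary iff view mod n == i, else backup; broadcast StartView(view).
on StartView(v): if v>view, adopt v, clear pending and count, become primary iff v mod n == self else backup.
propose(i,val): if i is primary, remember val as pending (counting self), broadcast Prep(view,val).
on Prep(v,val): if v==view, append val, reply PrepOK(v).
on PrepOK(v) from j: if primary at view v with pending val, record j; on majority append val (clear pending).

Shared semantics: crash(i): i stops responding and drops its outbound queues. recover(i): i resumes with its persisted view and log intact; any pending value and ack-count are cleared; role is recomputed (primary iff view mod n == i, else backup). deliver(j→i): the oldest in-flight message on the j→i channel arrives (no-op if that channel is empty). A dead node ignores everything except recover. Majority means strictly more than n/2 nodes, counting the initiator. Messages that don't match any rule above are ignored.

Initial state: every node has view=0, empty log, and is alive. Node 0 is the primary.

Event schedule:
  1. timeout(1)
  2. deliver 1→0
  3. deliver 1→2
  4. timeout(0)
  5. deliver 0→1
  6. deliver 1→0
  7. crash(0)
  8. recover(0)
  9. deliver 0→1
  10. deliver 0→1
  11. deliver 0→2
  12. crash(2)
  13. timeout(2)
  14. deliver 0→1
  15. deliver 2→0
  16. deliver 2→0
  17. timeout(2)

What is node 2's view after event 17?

after 1 — timeout(1): n1:prim/v1/[-]
after 2 — deliver 1→0: n0:back/v1/[-]
after 3 — deliver 1→2: n2:back/v1/[-]
after 4 — timeout(0): n0:back/v2/[-]
after 5 — deliver 0→1: n1:back/v2/[-]
after 6 — deliver 1→0: ·
after 7 — crash(0): n0:✗back/v2/[-]
after 8 — recover(0): n0:back/v2/[-]
after 9 — deliver 0→1: ·
after 10 — deliver 0→1: ·
after 11 — deliver 0→2: ·
after 12 — crash(2): n2:✗back/v1/[-]
after 13 — timeout(2): ·
after 14 — deliver 0→1: ·
after 15 — deliver 2→0: ·
after 16 — deliver 2→0: ·
after 17 — timeout(2): ·

1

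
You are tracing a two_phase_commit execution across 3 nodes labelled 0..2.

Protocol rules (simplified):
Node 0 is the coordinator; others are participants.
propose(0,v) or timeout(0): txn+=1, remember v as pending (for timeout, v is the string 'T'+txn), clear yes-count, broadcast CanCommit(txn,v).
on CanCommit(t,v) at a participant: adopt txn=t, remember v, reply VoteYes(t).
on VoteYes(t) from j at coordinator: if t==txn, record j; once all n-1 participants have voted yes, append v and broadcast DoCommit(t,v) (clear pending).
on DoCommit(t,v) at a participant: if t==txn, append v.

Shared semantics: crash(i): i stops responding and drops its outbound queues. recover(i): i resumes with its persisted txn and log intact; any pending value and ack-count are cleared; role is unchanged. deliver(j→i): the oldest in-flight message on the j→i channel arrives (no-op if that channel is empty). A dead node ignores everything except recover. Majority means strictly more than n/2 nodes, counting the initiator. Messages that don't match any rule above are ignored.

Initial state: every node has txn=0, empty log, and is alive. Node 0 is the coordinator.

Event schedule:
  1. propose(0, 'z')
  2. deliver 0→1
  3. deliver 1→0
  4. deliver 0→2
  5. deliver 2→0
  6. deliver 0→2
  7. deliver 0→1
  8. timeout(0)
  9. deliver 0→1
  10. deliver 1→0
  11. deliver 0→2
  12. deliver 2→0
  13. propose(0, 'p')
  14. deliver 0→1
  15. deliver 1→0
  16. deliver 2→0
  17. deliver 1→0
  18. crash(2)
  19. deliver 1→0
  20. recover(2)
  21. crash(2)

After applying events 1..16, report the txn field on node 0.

after 1 — propose(0,'z'): n0:coor/t1/[-]
after 2 — deliver 0→1: n1:part/t1/[-]
after 3 — deliver 1→0: ·
after 4 — deliver 0→2: n2:part/t1/[-]
after 5 — deliver 2→0: n0:coor/t1/[z]
after 6 — deliver 0→2: n2:part/t1/[z]
after 7 — deliver 0→1: n1:part/t1/[z]
after 8 — timeout(0): n0:coor/t2/[z]
after 9 — deliver 0→1: n1:part/t2/[z]
after 10 — deliver 1→0: ·
after 11 — deliver 0→2: n2:part/t2/[z]
after 12 — deliver 2→0: n0:coor/t2/[z,T2]
after 13 — propose(0,'p'): n0:coor/t3/[z,T2]
after 14 — deliver 0→1: n1:part/t2/[z,T2]
after 15 — deliver 1→0: ·
after 16 — deliver 2→0: ·

3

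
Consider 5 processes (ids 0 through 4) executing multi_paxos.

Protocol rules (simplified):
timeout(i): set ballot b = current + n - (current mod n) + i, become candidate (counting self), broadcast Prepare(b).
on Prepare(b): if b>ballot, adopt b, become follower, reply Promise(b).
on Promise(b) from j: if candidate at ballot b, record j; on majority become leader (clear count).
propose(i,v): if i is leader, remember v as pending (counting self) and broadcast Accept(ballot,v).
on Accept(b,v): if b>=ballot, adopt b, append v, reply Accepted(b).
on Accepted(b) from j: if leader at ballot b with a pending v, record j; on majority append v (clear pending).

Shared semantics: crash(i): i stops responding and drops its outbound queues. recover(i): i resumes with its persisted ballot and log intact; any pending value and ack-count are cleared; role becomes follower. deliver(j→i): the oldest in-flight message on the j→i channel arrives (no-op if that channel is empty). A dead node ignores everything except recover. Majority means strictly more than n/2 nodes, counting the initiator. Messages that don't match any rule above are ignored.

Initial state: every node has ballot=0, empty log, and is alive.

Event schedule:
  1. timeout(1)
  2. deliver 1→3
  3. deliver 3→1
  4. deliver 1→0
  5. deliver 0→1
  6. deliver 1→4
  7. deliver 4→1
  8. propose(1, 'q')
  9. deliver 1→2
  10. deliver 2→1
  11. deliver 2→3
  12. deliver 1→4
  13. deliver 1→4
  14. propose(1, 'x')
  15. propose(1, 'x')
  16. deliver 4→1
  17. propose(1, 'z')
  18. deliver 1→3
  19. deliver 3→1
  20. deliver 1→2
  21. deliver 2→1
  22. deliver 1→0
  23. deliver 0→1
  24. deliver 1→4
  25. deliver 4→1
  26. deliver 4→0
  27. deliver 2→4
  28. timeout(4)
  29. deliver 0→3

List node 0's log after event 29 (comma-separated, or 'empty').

e1 timeout(1): 1[cand,b=6,-]
e2 deliver 1→3: 3[foll,b=6,-]
e3 deliver 3→1: ·
e4 deliver 1→0: 0[foll,b=6,-]
e5 deliver 0→1: 1[lead,b=6,-]
e6 deliver 1→4: 4[foll,b=6,-]
e7 deliver 4→1: ·
e8 propose(1,'q'): ·
e9 deliver 1→2: 2[foll,b=6,-]
e10 deliver 2→1: ·
e11 deliver 2→3: ·
e12 deliver 1→4: 4[foll,b=6,q]
e13 deliver 1→4: ·
e14 propose(1,'x'): ·
e15 propose(1,'x'): ·
e16 deliver 4→1: ·
e17 propose(1,'z'): ·
e18 deliver 1→3: 3[foll,b=6,q]
e19 deliver 3→1: ·
e20 deliver 1→2: 2[foll,b=6,q]
e21 deliver 2→1: 1[lead,b=6,z]
e22 deliver 1→0: 0[foll,b=6,q]
e23 deliver 0→1: ·
e24 deliver 1→4: 4[foll,b=6,q,x]
e25 deliver 4→1: ·
e26 deliver 4→0: ·
e27 deliver 2→4: ·
e28 timeout(4): 4[cand,b=14,q,x]
e29 deliver 0→3: ·

q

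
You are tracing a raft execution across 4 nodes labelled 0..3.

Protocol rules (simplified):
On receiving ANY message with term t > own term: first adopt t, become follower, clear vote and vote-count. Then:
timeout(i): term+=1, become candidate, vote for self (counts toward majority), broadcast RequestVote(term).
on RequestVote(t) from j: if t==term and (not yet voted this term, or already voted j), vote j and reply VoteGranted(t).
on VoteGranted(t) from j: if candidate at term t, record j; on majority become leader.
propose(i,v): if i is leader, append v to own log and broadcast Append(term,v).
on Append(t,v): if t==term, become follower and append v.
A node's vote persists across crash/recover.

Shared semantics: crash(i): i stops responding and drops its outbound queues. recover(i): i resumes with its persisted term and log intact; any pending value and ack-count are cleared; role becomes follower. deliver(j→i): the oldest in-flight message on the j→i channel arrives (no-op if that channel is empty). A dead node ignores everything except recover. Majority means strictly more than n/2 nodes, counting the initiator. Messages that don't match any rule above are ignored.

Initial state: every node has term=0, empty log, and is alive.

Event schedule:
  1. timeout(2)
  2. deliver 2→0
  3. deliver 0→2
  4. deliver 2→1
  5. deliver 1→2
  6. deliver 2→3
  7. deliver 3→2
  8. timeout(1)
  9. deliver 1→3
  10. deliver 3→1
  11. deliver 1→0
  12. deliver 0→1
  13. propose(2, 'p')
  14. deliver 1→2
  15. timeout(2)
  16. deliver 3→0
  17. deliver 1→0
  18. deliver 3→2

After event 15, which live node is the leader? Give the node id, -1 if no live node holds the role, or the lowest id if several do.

1. timeout(2):  <2:cand t1 ->
2. deliver 2→0:  <0:foll t1 ->
3. deliver 0→2:  nop
4. deliver 2→1:  <1:foll t1 ->
5. deliver 1→2:  <2:lead t1 ->
6. deliver 2→3:  <3:foll t1 ->
7. deliver 3→2:  nop
8. timeout(1):  <1:cand t2 ->
9. deliver 1→3:  <3:foll t2 ->
10. deliver 3→1:  nop
11. deliver 1→0:  <0:foll t2 ->
12. deliver 0→1:  <1:lead t2 ->
13. propose(2,'p'):  <2:lead t1 p>
14. deliver 1→2:  <2:foll t2 p>
15. timeout(2):  <2:cand t3 p>

1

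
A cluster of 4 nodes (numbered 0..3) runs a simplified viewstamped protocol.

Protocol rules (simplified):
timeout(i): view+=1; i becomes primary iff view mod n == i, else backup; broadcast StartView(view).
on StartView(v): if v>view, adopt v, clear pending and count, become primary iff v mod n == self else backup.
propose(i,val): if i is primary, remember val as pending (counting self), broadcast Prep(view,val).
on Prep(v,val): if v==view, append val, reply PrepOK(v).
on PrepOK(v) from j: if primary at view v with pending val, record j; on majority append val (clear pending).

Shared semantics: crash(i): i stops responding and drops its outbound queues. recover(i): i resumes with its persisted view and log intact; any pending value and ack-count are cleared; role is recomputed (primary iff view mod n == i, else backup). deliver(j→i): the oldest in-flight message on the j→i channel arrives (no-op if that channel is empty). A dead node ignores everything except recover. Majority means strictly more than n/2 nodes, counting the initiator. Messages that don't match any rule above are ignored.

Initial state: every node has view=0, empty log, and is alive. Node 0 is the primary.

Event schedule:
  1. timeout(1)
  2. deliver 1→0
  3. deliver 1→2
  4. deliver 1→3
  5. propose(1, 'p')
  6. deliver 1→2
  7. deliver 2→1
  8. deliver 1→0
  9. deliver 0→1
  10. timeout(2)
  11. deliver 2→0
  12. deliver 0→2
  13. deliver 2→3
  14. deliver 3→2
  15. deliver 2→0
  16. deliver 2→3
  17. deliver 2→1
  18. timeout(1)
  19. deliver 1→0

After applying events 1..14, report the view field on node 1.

1

[1] timeout(1) → N1(prim v1 [-])
[2] deliver 1→0 → N0(back v1 [-])
[3] deliver 1→2 → N2(back v1 [-])
[4] deliver 1→3 → N3(back v1 [-])
[5] propose(1,'p') → ∅
[6] deliver 1→2 → N2(back v1 [p])
[7] deliver 2→1 → ∅
[8] deliver 1→0 → N0(back v1 [p])
[9] deliver 0→1 → N1(prim v1 [p])
[10] timeout(2) → N2(prim v2 [p])
[11] deliver 2→0 → N0(back v2 [p])
[12] deliver 0→2 → ∅
[13] deliver 2→3 → N3(back v2 [-])
[14] deliver 3→2 → ∅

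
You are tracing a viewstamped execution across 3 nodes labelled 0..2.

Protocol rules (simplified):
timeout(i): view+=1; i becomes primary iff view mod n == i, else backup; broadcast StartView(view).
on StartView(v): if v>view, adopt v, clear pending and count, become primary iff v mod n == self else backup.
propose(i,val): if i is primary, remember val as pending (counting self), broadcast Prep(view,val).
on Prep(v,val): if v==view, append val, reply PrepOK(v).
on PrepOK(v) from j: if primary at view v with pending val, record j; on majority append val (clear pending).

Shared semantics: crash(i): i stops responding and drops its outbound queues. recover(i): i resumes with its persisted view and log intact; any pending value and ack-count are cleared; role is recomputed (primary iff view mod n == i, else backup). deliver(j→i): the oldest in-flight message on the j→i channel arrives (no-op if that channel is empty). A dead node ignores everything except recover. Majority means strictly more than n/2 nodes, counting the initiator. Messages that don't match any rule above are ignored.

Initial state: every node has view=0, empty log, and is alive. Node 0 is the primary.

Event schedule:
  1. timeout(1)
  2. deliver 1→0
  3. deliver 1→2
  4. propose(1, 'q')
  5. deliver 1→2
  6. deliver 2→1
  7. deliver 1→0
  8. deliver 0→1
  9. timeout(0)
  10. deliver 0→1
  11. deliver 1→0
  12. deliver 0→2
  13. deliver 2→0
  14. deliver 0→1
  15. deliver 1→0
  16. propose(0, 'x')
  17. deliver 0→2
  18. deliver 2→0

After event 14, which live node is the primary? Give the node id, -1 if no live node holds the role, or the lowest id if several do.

2

after 1 — timeout(1): n1:prim/v1/[-]
after 2 — deliver 1→0: n0:back/v1/[-]
after 3 — deliver 1→2: n2:back/v1/[-]
after 4 — propose(1,'q'): ·
after 5 — deliver 1→2: n2:back/v1/[q]
after 6 — deliver 2→1: n1:prim/v1/[q]
after 7 — deliver 1→0: n0:back/v1/[q]
after 8 — deliver 0→1: ·
after 9 — timeout(0): n0:back/v2/[q]
after 10 — deliver 0→1: n1:back/v2/[q]
after 11 — deliver 1→0: ·
after 12 — deliver 0→2: n2:prim/v2/[q]
after 13 — deliver 2→0: ·
after 14 — deliver 0→1: ·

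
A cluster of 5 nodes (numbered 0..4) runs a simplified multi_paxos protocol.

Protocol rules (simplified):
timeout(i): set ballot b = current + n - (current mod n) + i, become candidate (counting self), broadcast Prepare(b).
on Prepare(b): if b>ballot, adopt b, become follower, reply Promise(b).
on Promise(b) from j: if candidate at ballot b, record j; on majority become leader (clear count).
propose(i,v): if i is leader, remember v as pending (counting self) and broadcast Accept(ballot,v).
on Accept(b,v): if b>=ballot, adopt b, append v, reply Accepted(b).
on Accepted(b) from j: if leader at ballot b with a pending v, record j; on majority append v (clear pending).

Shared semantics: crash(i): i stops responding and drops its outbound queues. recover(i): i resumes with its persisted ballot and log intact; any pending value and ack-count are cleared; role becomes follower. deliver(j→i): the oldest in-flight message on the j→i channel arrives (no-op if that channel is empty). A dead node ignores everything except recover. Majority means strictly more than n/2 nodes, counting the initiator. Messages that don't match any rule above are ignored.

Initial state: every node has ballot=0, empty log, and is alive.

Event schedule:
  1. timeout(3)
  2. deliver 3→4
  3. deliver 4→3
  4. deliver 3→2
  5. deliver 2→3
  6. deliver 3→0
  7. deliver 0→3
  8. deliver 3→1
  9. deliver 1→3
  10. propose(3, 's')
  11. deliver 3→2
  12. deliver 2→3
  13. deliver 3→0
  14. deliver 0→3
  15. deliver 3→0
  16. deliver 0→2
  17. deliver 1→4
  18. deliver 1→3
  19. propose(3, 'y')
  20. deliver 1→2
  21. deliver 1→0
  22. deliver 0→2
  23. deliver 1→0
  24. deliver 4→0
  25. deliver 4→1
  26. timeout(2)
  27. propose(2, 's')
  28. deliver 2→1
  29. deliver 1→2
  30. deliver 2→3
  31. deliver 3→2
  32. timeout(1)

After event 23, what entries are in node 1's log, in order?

1. timeout(3):  <3:cand b8 ->
2. deliver 3→4:  <4:foll b8 ->
3. deliver 4→3:  nop
4. deliver 3→2:  <2:foll b8 ->
5. deliver 2→3:  <3:lead b8 ->
6. deliver 3→0:  <0:foll b8 ->
7. deliver 0→3:  nop
8. deliver 3→1:  <1:foll b8 ->
9. deliver 1→3:  nop
10. propose(3,'s'):  nop
11. deliver 3→2:  <2:foll b8 s>
12. deliver 2→3:  nop
13. deliver 3→0:  <0:foll b8 s>
14. deliver 0→3:  <3:lead b8 s>
15. deliver 3→0:  nop
16. deliver 0→2:  nop
17. deliver 1→4:  nop
18. deliver 1→3:  nop
19. propose(3,'y'):  nop
20. deliver 1→2:  nop
21. deliver 1→0:  nop
22. deliver 0→2:  nop
23. deliver 1→0:  nop

empty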